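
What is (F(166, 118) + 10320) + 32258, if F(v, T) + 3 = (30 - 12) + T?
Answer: 42711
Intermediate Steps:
F(v, T) = 15 + T (F(v, T) = -3 + ((30 - 12) + T) = -3 + (18 + T) = 15 + T)
(F(166, 118) + 10320) + 32258 = ((15 + 118) + 10320) + 32258 = (133 + 10320) + 32258 = 10453 + 32258 = 42711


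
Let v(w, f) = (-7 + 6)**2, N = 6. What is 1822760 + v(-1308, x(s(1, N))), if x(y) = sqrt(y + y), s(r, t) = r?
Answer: 1822761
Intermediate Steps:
x(y) = sqrt(2)*sqrt(y) (x(y) = sqrt(2*y) = sqrt(2)*sqrt(y))
v(w, f) = 1 (v(w, f) = (-1)**2 = 1)
1822760 + v(-1308, x(s(1, N))) = 1822760 + 1 = 1822761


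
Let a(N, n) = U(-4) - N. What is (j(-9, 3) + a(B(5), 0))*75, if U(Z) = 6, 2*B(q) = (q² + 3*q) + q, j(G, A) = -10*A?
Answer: -6975/2 ≈ -3487.5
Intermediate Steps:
B(q) = q²/2 + 2*q (B(q) = ((q² + 3*q) + q)/2 = (q² + 4*q)/2 = q²/2 + 2*q)
a(N, n) = 6 - N
(j(-9, 3) + a(B(5), 0))*75 = (-10*3 + (6 - 5*(4 + 5)/2))*75 = (-30 + (6 - 5*9/2))*75 = (-30 + (6 - 1*45/2))*75 = (-30 + (6 - 45/2))*75 = (-30 - 33/2)*75 = -93/2*75 = -6975/2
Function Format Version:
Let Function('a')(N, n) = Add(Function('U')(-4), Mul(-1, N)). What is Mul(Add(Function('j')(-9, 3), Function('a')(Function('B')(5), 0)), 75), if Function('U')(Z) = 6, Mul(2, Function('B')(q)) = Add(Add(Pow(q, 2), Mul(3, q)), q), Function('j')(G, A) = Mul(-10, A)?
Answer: Rational(-6975, 2) ≈ -3487.5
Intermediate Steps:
Function('B')(q) = Add(Mul(Rational(1, 2), Pow(q, 2)), Mul(2, q)) (Function('B')(q) = Mul(Rational(1, 2), Add(Add(Pow(q, 2), Mul(3, q)), q)) = Mul(Rational(1, 2), Add(Pow(q, 2), Mul(4, q))) = Add(Mul(Rational(1, 2), Pow(q, 2)), Mul(2, q)))
Function('a')(N, n) = Add(6, Mul(-1, N))
Mul(Add(Function('j')(-9, 3), Function('a')(Function('B')(5), 0)), 75) = Mul(Add(Mul(-10, 3), Add(6, Mul(-1, Mul(Rational(1, 2), 5, Add(4, 5))))), 75) = Mul(Add(-30, Add(6, Mul(-1, Mul(Rational(1, 2), 5, 9)))), 75) = Mul(Add(-30, Add(6, Mul(-1, Rational(45, 2)))), 75) = Mul(Add(-30, Add(6, Rational(-45, 2))), 75) = Mul(Add(-30, Rational(-33, 2)), 75) = Mul(Rational(-93, 2), 75) = Rational(-6975, 2)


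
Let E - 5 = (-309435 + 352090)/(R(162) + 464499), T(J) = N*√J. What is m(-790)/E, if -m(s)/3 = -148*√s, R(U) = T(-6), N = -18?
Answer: 1998*(-51611*√790 + 4*I*√1185)/(5*(9*√6 + 236515*I)) ≈ 0.0041956 + 2450.9*I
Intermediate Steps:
T(J) = -18*√J
R(U) = -18*I*√6
m(s) = 444*√s (m(s) = -(-444)*√s = 444*√s)
E = 5 + 42655/(464499 - 18*I*√6) (E = 5 + (-309435 + 352090)/(-18*I*√6 + 464499) = 5 + 42655/(464499 - 18*I*√6) ≈ 5.0918 + 8.7166e-6*I)
m(-790)/E = (444*√(-790))/(24413551546/4794651621 + 17062*I*√6/4794651621) = (444*(I*√790))/(24413551546/4794651621 + 17062*I*√6/4794651621) = (444*I*√790)/(24413551546/4794651621 + 17062*I*√6/4794651621) = 444*I*√790/(24413551546/4794651621 + 17062*I*√6/4794651621)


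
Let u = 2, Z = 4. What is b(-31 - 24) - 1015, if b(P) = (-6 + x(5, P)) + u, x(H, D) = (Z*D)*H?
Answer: -2119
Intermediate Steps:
x(H, D) = 4*D*H (x(H, D) = (4*D)*H = 4*D*H)
b(P) = -4 + 20*P (b(P) = (-6 + 4*P*5) + 2 = (-6 + 20*P) + 2 = -4 + 20*P)
b(-31 - 24) - 1015 = (-4 + 20*(-31 - 24)) - 1015 = (-4 + 20*(-55)) - 1015 = (-4 - 1100) - 1015 = -1104 - 1015 = -2119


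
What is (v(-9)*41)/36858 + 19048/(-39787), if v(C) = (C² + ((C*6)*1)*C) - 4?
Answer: 216332137/1466469246 ≈ 0.14752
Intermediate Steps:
v(C) = -4 + 7*C² (v(C) = (C² + ((6*C)*1)*C) - 4 = (C² + (6*C)*C) - 4 = (C² + 6*C²) - 4 = 7*C² - 4 = -4 + 7*C²)
(v(-9)*41)/36858 + 19048/(-39787) = ((-4 + 7*(-9)²)*41)/36858 + 19048/(-39787) = ((-4 + 7*81)*41)*(1/36858) + 19048*(-1/39787) = ((-4 + 567)*41)*(1/36858) - 19048/39787 = (563*41)*(1/36858) - 19048/39787 = 23083*(1/36858) - 19048/39787 = 23083/36858 - 19048/39787 = 216332137/1466469246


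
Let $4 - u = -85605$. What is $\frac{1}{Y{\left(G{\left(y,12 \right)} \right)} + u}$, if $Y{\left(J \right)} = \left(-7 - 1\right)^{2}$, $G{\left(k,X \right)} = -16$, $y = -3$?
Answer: $\frac{1}{85673} \approx 1.1672 \cdot 10^{-5}$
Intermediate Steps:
$Y{\left(J \right)} = 64$ ($Y{\left(J \right)} = \left(-8\right)^{2} = 64$)
$u = 85609$ ($u = 4 - -85605 = 4 + 85605 = 85609$)
$\frac{1}{Y{\left(G{\left(y,12 \right)} \right)} + u} = \frac{1}{64 + 85609} = \frac{1}{85673}$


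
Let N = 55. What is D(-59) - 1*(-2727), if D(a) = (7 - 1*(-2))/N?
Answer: 149994/55 ≈ 2727.2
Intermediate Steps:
D(a) = 9/55 (D(a) = (7 - 1*(-2))/55 = (7 + 2)*(1/55) = 9*(1/55) = 9/55)
D(-59) - 1*(-2727) = 9/55 - 1*(-2727) = 9/55 + 2727 = 149994/55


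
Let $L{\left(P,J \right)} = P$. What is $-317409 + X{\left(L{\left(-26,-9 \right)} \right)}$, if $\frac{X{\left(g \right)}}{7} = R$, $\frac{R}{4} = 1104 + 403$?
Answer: $-275213$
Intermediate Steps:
$R = 6028$ ($R = 4 \left(1104 + 403\right) = 4 \cdot 1507 = 6028$)
$X{\left(g \right)} = 42196$ ($X{\left(g \right)} = 7 \cdot 6028 = 42196$)
$-317409 + X{\left(L{\left(-26,-9 \right)} \right)} = -317409 + 42196 = -275213$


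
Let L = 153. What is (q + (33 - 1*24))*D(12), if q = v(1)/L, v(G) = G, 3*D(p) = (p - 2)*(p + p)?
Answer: 110240/153 ≈ 720.52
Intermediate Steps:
D(p) = 2*p*(-2 + p)/3 (D(p) = ((p - 2)*(p + p))/3 = ((-2 + p)*(2*p))/3 = (2*p*(-2 + p))/3 = 2*p*(-2 + p)/3)
q = 1/153 ≈ 0.0065359
(q + (33 - 1*24))*D(12) = (1/153 + (33 - 1*24))*((2/3)*12*(-2 + 12)) = (1/153 + (33 - 24))*((2/3)*12*10) = (1/153 + 9)*80 = (1378/153)*80 = 110240/153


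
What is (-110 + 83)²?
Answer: 729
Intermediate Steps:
(-110 + 83)² = (-27)² = 729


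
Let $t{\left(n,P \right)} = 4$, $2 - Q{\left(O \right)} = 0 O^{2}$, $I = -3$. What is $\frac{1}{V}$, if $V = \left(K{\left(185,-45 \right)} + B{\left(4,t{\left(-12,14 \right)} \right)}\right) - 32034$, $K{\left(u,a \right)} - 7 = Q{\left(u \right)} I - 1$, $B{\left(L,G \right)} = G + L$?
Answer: $- \frac{1}{32026} \approx -3.1225 \cdot 10^{-5}$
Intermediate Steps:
$Q{\left(O \right)} = 2$ ($Q{\left(O \right)} = 2 - 0 O^{2} = 2 - 0 = 2 + 0 = 2$)
$K{\left(u,a \right)} = 0$ ($K{\left(u,a \right)} = 7 + \left(2 \left(-3\right) - 1\right) = 7 - 7 = 0$)
$V = -32026$ ($V = \left(0 + \left(4 + 4\right)\right) - 32034 = \left(0 + 8\right) - 32034 = 8 - 32034 = -32026$)
$\frac{1}{V} = \frac{1}{-32026} = - \frac{1}{32026}$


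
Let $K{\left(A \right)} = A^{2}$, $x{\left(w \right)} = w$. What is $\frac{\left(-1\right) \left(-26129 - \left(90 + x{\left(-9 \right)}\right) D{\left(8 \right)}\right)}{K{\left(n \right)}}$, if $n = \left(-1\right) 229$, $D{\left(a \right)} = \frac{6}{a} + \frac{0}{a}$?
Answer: $\frac{104759}{209764} \approx 0.49941$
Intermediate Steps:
$D{\left(a \right)} = \frac{6}{a}$ ($D{\left(a \right)} = \frac{6}{a} + 0 = \frac{6}{a}$)
$n = -229$
$\frac{\left(-1\right) \left(-26129 - \left(90 + x{\left(-9 \right)}\right) D{\left(8 \right)}\right)}{K{\left(n \right)}} = \frac{\left(-1\right) \left(-26129 - \left(90 - 9\right) \frac{6}{8}\right)}{\left(-229\right)^{2}} = \frac{\left(-1\right) \left(-26129 - 81 \cdot 6 \cdot \frac{1}{8}\right)}{52441} = - (-26129 - 81 \cdot \frac{3}{4}) \frac{1}{52441} = - (-26129 - \frac{243}{4}) \frac{1}{52441} = \left(-1\right) \left(- \frac{104759}{4}\right) \frac{1}{52441} = \frac{104759}{4} \cdot \frac{1}{52441} = \frac{104759}{209764}$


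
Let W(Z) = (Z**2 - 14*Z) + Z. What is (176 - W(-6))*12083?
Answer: 749146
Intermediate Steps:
W(Z) = Z**2 - 13*Z
(176 - W(-6))*12083 = (176 - (-6)*(-13 - 6))*12083 = (176 - (-6)*(-19))*12083 = (176 - 1*114)*12083 = (176 - 114)*12083 = 62*12083 = 749146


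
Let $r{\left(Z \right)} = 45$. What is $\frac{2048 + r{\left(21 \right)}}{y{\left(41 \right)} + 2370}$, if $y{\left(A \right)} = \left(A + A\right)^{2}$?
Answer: $\frac{2093}{9094} \approx 0.23015$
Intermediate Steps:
$y{\left(A \right)} = 4 A^{2}$ ($y{\left(A \right)} = \left(2 A\right)^{2} = 4 A^{2}$)
$\frac{2048 + r{\left(21 \right)}}{y{\left(41 \right)} + 2370} = \frac{2048 + 45}{4 \cdot 41^{2} + 2370} = \frac{2093}{4 \cdot 1681 + 2370} = \frac{2093}{6724 + 2370} = \frac{2093}{9094}$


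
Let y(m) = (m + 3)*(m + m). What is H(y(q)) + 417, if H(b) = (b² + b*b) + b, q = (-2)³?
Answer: 13297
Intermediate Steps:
q = -8
y(m) = 2*m*(3 + m) (y(m) = (3 + m)*(2*m) = 2*m*(3 + m))
H(b) = b + 2*b² (H(b) = (b² + b²) + b = 2*b² + b = b + 2*b²)
H(y(q)) + 417 = (2*(-8)*(3 - 8))*(1 + 2*(2*(-8)*(3 - 8))) + 417 = (2*(-8)*(-5))*(1 + 2*(2*(-8)*(-5))) + 417 = 80*(1 + 2*80) + 417 = 80*(1 + 160) + 417 = 80*161 + 417 = 12880 + 417 = 13297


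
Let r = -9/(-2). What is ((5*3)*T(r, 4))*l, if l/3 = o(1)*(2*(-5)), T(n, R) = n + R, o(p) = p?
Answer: -3825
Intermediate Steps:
r = 9/2 (r = -9*(-½) = 9/2 ≈ 4.5000)
T(n, R) = R + n
l = -30 (l = 3*(1*(2*(-5))) = 3*(1*(-10)) = 3*(-10) = -30)
((5*3)*T(r, 4))*l = ((5*3)*(4 + 9/2))*(-30) = (15*(17/2))*(-30) = (255/2)*(-30) = -3825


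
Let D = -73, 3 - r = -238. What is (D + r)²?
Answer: 28224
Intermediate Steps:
r = 241 (r = 3 - 1*(-238) = 3 + 238 = 241)
(D + r)² = (-73 + 241)² = 168² = 28224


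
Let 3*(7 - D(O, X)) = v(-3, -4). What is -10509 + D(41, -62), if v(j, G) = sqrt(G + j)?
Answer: -10502 - I*sqrt(7)/3 ≈ -10502.0 - 0.88192*I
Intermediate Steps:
D(O, X) = 7 - I*sqrt(7)/3 (D(O, X) = 7 - sqrt(-4 - 3)/3 = 7 - I*sqrt(7)/3)
-10509 + D(41, -62) = -10509 + (7 - I*sqrt(7)/3) = -10502 - I*sqrt(7)/3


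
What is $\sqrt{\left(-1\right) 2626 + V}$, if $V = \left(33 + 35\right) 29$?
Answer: $i \sqrt{654} \approx 25.573 i$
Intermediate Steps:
$V = 1972$ ($V = 68 \cdot 29 = 1972$)
$\sqrt{\left(-1\right) 2626 + V} = \sqrt{\left(-1\right) 2626 + 1972} = \sqrt{-2626 + 1972} = \sqrt{-654} = i \sqrt{654}$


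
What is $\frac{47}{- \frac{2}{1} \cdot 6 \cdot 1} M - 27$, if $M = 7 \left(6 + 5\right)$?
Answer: $- \frac{3943}{12} \approx -328.58$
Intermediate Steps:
$M = 77$ ($M = 7 \cdot 11 = 77$)
$\frac{47}{- \frac{2}{1} \cdot 6 \cdot 1} M - 27 = \frac{47}{- \frac{2}{1} \cdot 6 \cdot 1} \cdot 77 - 27 = \frac{47}{\left(-2\right) 1 \cdot 6 \cdot 1} \cdot 77 - 27 = \frac{47}{\left(-2\right) 6 \cdot 1} \cdot 77 - 27 = \frac{47}{\left(-12\right) 1} \cdot 77 - 27 = \frac{47}{-12} \cdot 77 - 27 = 47 \left(- \frac{1}{12}\right) 77 - 27 = \left(- \frac{47}{12}\right) 77 - 27 = - \frac{3619}{12} - 27 = - \frac{3943}{12}$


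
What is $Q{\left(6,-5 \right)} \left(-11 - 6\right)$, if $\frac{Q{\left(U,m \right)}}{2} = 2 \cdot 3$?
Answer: $-204$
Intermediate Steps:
$Q{\left(U,m \right)} = 12$ ($Q{\left(U,m \right)} = 2 \cdot 2 \cdot 3 = 2 \cdot 6 = 12$)
$Q{\left(6,-5 \right)} \left(-11 - 6\right) = 12 \left(-11 - 6\right) = 12 \left(-17\right) = -204$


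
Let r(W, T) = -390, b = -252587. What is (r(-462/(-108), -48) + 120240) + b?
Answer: -132737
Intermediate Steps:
(r(-462/(-108), -48) + 120240) + b = (-390 + 120240) - 252587 = 119850 - 252587 = -132737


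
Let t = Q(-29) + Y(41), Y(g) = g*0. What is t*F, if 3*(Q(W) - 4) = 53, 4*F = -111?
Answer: -2405/4 ≈ -601.25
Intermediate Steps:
F = -111/4 (F = (¼)*(-111) = -111/4 ≈ -27.750)
Y(g) = 0
Q(W) = 65/3 (Q(W) = 4 + (⅓)*53 = 4 + 53/3 = 65/3)
t = 65/3 (t = 65/3 + 0 = 65/3 ≈ 21.667)
t*F = (65/3)*(-111/4) = -2405/4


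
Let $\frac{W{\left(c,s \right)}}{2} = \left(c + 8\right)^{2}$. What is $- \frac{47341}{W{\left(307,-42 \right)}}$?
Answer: $- \frac{6763}{28350} \approx -0.23855$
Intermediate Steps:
$W{\left(c,s \right)} = 2 \left(8 + c\right)^{2}$ ($W{\left(c,s \right)} = 2 \left(c + 8\right)^{2} = 2 \left(8 + c\right)^{2}$)
$- \frac{47341}{W{\left(307,-42 \right)}} = - \frac{47341}{2 \left(8 + 307\right)^{2}} = - \frac{47341}{2 \cdot 315^{2}} = - \frac{47341}{2 \cdot 99225} = - \frac{47341}{198450} = \left(-47341\right) \frac{1}{198450} = - \frac{6763}{28350}$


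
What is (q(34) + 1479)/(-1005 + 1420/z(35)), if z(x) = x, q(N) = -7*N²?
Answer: 46291/6751 ≈ 6.8569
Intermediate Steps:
(q(34) + 1479)/(-1005 + 1420/z(35)) = (-7*34² + 1479)/(-1005 + 1420/35) = (-7*1156 + 1479)/(-1005 + 1420*(1/35)) = (-8092 + 1479)/(-1005 + 284/7) = -6613/(-6751/7) = -6613*(-7/6751) = 46291/6751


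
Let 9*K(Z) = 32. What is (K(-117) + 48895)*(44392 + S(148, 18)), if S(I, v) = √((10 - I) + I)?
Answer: 19536342104/9 + 440087*√10/9 ≈ 2.1709e+9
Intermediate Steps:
S(I, v) = √10
K(Z) = 32/9 (K(Z) = (⅑)*32 = 32/9)
(K(-117) + 48895)*(44392 + S(148, 18)) = (32/9 + 48895)*(44392 + √10) = 440087*(44392 + √10)/9 = 19536342104/9 + 440087*√10/9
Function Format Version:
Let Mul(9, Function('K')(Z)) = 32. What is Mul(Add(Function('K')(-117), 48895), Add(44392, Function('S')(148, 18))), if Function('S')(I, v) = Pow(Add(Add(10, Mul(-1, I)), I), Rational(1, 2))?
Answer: Add(Rational(19536342104, 9), Mul(Rational(440087, 9), Pow(10, Rational(1, 2)))) ≈ 2.1709e+9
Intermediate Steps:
Function('S')(I, v) = Pow(10, Rational(1, 2))
Function('K')(Z) = Rational(32, 9) (Function('K')(Z) = Mul(Rational(1, 9), 32) = Rational(32, 9))
Mul(Add(Function('K')(-117), 48895), Add(44392, Function('S')(148, 18))) = Mul(Add(Rational(32, 9), 48895), Add(44392, Pow(10, Rational(1, 2)))) = Mul(Rational(440087, 9), Add(44392, Pow(10, Rational(1, 2)))) = Add(Rational(19536342104, 9), Mul(Rational(440087, 9), Pow(10, Rational(1, 2))))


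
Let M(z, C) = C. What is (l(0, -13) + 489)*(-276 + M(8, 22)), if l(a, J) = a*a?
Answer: -124206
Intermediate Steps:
l(a, J) = a²
(l(0, -13) + 489)*(-276 + M(8, 22)) = (0² + 489)*(-276 + 22) = (0 + 489)*(-254) = 489*(-254) = -124206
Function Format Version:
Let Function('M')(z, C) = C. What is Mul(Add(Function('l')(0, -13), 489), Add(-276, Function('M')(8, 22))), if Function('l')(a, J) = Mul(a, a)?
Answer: -124206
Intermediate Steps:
Function('l')(a, J) = Pow(a, 2)
Mul(Add(Function('l')(0, -13), 489), Add(-276, Function('M')(8, 22))) = Mul(Add(Pow(0, 2), 489), Add(-276, 22)) = Mul(Add(0, 489), -254) = Mul(489, -254) = -124206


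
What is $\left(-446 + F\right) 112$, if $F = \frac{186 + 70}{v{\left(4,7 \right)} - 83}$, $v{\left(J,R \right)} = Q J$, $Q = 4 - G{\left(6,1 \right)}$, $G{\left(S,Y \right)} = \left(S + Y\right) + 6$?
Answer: $- \frac{853280}{17} \approx -50193.0$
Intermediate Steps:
$G{\left(S,Y \right)} = 6 + S + Y$
$Q = -9$ ($Q = 4 - \left(6 + 6 + 1\right) = 4 - 13 = -9$)
$v{\left(J,R \right)} = - 9 J$
$F = - \frac{256}{119}$ ($F = \frac{186 + 70}{\left(-9\right) 4 - 83} = \frac{256}{-36 - 83} = \frac{256}{-119} = 256 \left(- \frac{1}{119}\right) = - \frac{256}{119} \approx -2.1513$)
$\left(-446 + F\right) 112 = \left(-446 - \frac{256}{119}\right) 112 = \left(- \frac{53330}{119}\right) 112 = - \frac{853280}{17}$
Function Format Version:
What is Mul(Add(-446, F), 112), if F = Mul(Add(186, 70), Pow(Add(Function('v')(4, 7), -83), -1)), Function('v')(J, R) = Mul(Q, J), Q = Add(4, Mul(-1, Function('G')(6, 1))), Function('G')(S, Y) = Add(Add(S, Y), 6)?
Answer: Rational(-853280, 17) ≈ -50193.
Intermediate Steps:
Function('G')(S, Y) = Add(6, S, Y)
Q = -9 (Q = Add(4, Mul(-1, Add(6, 6, 1))) = Add(4, Mul(-1, 13)) = Add(4, -13) = -9)
Function('v')(J, R) = Mul(-9, J)
F = Rational(-256, 119) (F = Mul(Add(186, 70), Pow(Add(Mul(-9, 4), -83), -1)) = Mul(256, Pow(Add(-36, -83), -1)) = Mul(256, Pow(-119, -1)) = Mul(256, Rational(-1, 119)) = Rational(-256, 119) ≈ -2.1513)
Mul(Add(-446, F), 112) = Mul(Add(-446, Rational(-256, 119)), 112) = Mul(Rational(-53330, 119), 112) = Rational(-853280, 17)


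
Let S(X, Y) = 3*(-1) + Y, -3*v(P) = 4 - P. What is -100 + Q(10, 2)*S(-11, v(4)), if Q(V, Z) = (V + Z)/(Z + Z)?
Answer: -109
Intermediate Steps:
v(P) = -4/3 + P/3 (v(P) = -(4 - P)/3 = -4/3 + P/3)
Q(V, Z) = (V + Z)/(2*Z) (Q(V, Z) = (V + Z)/((2*Z)) = (V + Z)*(1/(2*Z)) = (V + Z)/(2*Z))
S(X, Y) = -3 + Y
-100 + Q(10, 2)*S(-11, v(4)) = -100 + ((½)*(10 + 2)/2)*(-3 + (-4/3 + (⅓)*4)) = -100 + ((½)*(½)*12)*(-3 + (-4/3 + 4/3)) = -100 + 3*(-3 + 0) = -100 + 3*(-3) = -100 - 9 = -109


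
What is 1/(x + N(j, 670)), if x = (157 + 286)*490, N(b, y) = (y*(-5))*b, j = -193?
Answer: 1/863620 ≈ 1.1579e-6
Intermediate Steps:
N(b, y) = -5*b*y (N(b, y) = (-5*y)*b = -5*b*y)
x = 217070 (x = 443*490 = 217070)
1/(x + N(j, 670)) = 1/(217070 - 5*(-193)*670) = 1/(217070 + 646550) = 1/863620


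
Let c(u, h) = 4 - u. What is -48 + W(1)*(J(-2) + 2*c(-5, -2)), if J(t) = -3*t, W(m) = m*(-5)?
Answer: -168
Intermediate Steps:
W(m) = -5*m
-48 + W(1)*(J(-2) + 2*c(-5, -2)) = -48 + (-5*1)*(-3*(-2) + 2*(4 - 1*(-5))) = -48 - 5*(6 + 2*(4 + 5)) = -48 - 5*(6 + 2*9) = -48 - 5*(6 + 18) = -48 - 5*24 = -48 - 120 = -168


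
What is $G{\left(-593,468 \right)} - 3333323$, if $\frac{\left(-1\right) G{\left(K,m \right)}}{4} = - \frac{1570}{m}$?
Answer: $- \frac{389997221}{117} \approx -3.3333 \cdot 10^{6}$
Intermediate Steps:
$G{\left(K,m \right)} = \frac{6280}{m}$ ($G{\left(K,m \right)} = - 4 \left(- \frac{1570}{m}\right) = \frac{6280}{m}$)
$G{\left(-593,468 \right)} - 3333323 = \frac{6280}{468} - 3333323 = 6280 \cdot \frac{1}{468} - 3333323 = \frac{1570}{117} - 3333323 = - \frac{389997221}{117}$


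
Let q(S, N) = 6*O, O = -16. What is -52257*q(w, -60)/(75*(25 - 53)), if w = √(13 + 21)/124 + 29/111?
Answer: -418056/175 ≈ -2388.9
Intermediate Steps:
w = 29/111 + √34/124 (w = √34*(1/124) + 29*(1/111) = √34/124 + 29/111 = 29/111 + √34/124 ≈ 0.30829)
q(S, N) = -96 (q(S, N) = 6*(-16) = -96)
-52257*q(w, -60)/(75*(25 - 53)) = -52257*(-32/(25*(25 - 53))) = -52257/((75*(-28))*(-1/96)) = -52257/((-2100*(-1/96))) = -52257/175/8 = -52257*8/175 = -418056/175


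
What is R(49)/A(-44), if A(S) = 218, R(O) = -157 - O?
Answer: -103/109 ≈ -0.94495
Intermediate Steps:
R(49)/A(-44) = (-157 - 1*49)/218 = (-157 - 49)*(1/218) = -206*1/218 = -103/109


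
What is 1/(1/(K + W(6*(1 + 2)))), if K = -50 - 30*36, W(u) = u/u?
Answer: -1129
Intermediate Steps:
W(u) = 1
K = -1130 (K = -50 - 1080 = -1130)
1/(1/(K + W(6*(1 + 2)))) = 1/(1/(-1130 + 1)) = 1/(1/(-1129)) = 1/(-1/1129) = -1129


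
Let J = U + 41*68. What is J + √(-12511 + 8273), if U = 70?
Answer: 2858 + I*√4238 ≈ 2858.0 + 65.1*I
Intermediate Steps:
J = 2858 (J = 70 + 41*68 = 70 + 2788 = 2858)
J + √(-12511 + 8273) = 2858 + √(-12511 + 8273) = 2858 + √(-4238) = 2858 + I*√4238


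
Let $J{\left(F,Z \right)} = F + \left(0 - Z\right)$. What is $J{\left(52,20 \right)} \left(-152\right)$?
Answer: $-4864$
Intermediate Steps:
$J{\left(F,Z \right)} = F - Z$
$J{\left(52,20 \right)} \left(-152\right) = \left(52 - 20\right) \left(-152\right) = 32 \left(-152\right) = -4864$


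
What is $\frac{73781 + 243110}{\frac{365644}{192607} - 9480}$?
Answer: $- \frac{61035424837}{1825548716} \approx -33.434$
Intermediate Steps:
$\frac{73781 + 243110}{\frac{365644}{192607} - 9480} = \frac{316891}{365644 \cdot \frac{1}{192607} - 9480} = \frac{316891}{\frac{365644}{192607} - 9480} = \frac{316891}{- \frac{1825548716}{192607}} = 316891 \left(- \frac{192607}{1825548716}\right) = - \frac{61035424837}{1825548716}$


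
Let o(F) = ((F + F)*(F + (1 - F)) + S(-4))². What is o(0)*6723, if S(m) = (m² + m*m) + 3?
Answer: 8235675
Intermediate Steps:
S(m) = 3 + 2*m² (S(m) = (m² + m²) + 3 = 2*m² + 3 = 3 + 2*m²)
o(F) = (35 + 2*F)² (o(F) = ((F + F)*(F + (1 - F)) + (3 + 2*(-4)²))² = ((2*F)*1 + (3 + 2*16))² = (2*F + (3 + 32))² = (2*F + 35)² = (35 + 2*F)²)
o(0)*6723 = (35 + 2*0)²*6723 = (35 + 0)²*6723 = 35²*6723 = 1225*6723 = 8235675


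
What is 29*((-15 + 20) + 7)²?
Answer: 4176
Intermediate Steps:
29*((-15 + 20) + 7)² = 29*(5 + 7)² = 29*12² = 29*144 = 4176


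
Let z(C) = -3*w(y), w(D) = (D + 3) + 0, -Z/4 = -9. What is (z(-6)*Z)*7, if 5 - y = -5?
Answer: -9828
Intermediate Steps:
Z = 36 (Z = -4*(-9) = 36)
y = 10 (y = 5 - 1*(-5) = 5 + 5 = 10)
w(D) = 3 + D (w(D) = (3 + D) + 0 = 3 + D)
z(C) = -39 (z(C) = -3*(3 + 10) = -3*13 = -39)
(z(-6)*Z)*7 = -39*36*7 = -1404*7 = -9828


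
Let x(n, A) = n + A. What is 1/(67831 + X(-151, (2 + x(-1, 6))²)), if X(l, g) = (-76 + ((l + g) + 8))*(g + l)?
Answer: 1/85171 ≈ 1.1741e-5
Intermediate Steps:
x(n, A) = A + n
X(l, g) = (g + l)*(-68 + g + l) (X(l, g) = (-76 + ((g + l) + 8))*(g + l) = (-76 + (8 + g + l))*(g + l) = (-68 + g + l)*(g + l) = (g + l)*(-68 + g + l))
1/(67831 + X(-151, (2 + x(-1, 6))²)) = 1/(67831 + (((2 + (6 - 1))²)² + (-151)² - 68*(2 + (6 - 1))² - 68*(-151) + 2*(2 + (6 - 1))²*(-151))) = 1/(67831 + (((2 + 5)²)² + 22801 - 68*(2 + 5)² + 10268 + 2*(2 + 5)²*(-151))) = 1/(67831 + ((7²)² + 22801 - 68*7² + 10268 + 2*7²*(-151))) = 1/(67831 + (49² + 22801 - 68*49 + 10268 + 2*49*(-151))) = 1/(67831 + (2401 + 22801 - 3332 + 10268 - 14798)) = 1/(67831 + 17340) = 1/85171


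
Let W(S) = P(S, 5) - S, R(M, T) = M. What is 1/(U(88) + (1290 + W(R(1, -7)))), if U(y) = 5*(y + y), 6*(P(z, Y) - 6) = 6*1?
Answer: 1/2176 ≈ 0.00045956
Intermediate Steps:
P(z, Y) = 7 (P(z, Y) = 6 + (6*1)/6 = 6 + (⅙)*6 = 6 + 1 = 7)
U(y) = 10*y (U(y) = 5*(2*y) = 10*y)
W(S) = 7 - S
1/(U(88) + (1290 + W(R(1, -7)))) = 1/(10*88 + (1290 + (7 - 1*1))) = 1/(880 + (1290 + (7 - 1))) = 1/(880 + (1290 + 6)) = 1/(880 + 1296) = 1/2176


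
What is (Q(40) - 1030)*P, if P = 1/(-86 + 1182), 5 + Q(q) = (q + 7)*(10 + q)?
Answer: 1315/1096 ≈ 1.1998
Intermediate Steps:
Q(q) = -5 + (7 + q)*(10 + q) (Q(q) = -5 + (q + 7)*(10 + q) = -5 + (7 + q)*(10 + q))
P = 1/1096 ≈ 0.00091241
(Q(40) - 1030)*P = ((65 + 40² + 17*40) - 1030)*(1/1096) = ((65 + 1600 + 680) - 1030)*(1/1096) = (2345 - 1030)*(1/1096) = 1315*(1/1096) = 1315/1096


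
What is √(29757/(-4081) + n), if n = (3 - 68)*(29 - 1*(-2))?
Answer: 2*I*√171838667/583 ≈ 44.97*I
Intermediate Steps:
n = -2015 (n = -65*(29 + 2) = -65*31 = -2015)
√(29757/(-4081) + n) = √(29757/(-4081) - 2015) = √(29757*(-1/4081) - 2015) = √(-4251/583 - 2015) = √(-1178996/583) = 2*I*√171838667/583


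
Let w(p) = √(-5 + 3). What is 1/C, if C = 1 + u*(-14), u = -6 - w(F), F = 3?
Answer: 85/7617 - 14*I*√2/7617 ≈ 0.011159 - 0.0025993*I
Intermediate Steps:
w(p) = I*√2 (w(p) = √(-2) = I*√2)
u = -6 - I*√2 ≈ -6.0 - 1.4142*I
C = 85 + 14*I*√2 (C = 1 + (-6 - I*√2)*(-14) = 1 + (84 + 14*I*√2) = 85 + 14*I*√2 ≈ 85.0 + 19.799*I)
1/C = 1/(85 + 14*I*√2)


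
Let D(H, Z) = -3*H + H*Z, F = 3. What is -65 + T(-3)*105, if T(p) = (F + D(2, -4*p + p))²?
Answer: 23560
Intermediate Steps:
T(p) = (-3 - 6*p)² (T(p) = (3 + 2*(-3 + (-4*p + p)))² = (3 + 2*(-3 - 3*p))² = (3 + (-6 - 6*p))² = (-3 - 6*p)²)
-65 + T(-3)*105 = -65 + (9*(1 + 2*(-3))²)*105 = -65 + (9*(1 - 6)²)*105 = -65 + (9*(-5)²)*105 = -65 + (9*25)*105 = -65 + 225*105 = -65 + 23625 = 23560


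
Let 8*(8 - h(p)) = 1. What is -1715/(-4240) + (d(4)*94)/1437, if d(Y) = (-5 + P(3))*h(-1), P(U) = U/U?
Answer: -672679/406192 ≈ -1.6561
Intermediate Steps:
P(U) = 1
h(p) = 63/8 (h(p) = 8 - ⅛*1 = 8 - ⅛ = 63/8)
d(Y) = -63/2 (d(Y) = (-5 + 1)*(63/8) = -4*63/8 = -63/2)
-1715/(-4240) + (d(4)*94)/1437 = -1715/(-4240) - 63/2*94/1437 = -1715*(-1/4240) - 2961*1/1437 = 343/848 - 987/479 = -672679/406192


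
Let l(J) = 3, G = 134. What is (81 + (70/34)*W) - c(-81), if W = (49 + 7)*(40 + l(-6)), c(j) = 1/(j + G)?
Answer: 4539804/901 ≈ 5038.6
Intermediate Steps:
c(j) = 1/(134 + j) (c(j) = 1/(j + 134) = 1/(134 + j))
W = 2408 (W = (49 + 7)*(40 + 3) = 56*43 = 2408)
(81 + (70/34)*W) - c(-81) = (81 + (70/34)*2408) - 1/(134 - 81) = (81 + (70*(1/34))*2408) - 1/53 = (81 + (35/17)*2408) - 1*1/53 = (81 + 84280/17) - 1/53 = 85657/17 - 1/53 = 4539804/901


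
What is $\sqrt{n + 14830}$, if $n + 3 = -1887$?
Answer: $2 \sqrt{3235} \approx 113.75$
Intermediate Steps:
$n = -1890$ ($n = -3 - 1887 = -1890$)
$\sqrt{n + 14830} = \sqrt{-1890 + 14830} = \sqrt{12940} = 2 \sqrt{3235}$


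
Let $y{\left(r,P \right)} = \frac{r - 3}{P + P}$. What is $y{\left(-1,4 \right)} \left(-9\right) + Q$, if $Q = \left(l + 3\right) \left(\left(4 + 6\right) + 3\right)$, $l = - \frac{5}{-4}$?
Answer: $\frac{239}{4} \approx 59.75$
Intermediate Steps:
$y{\left(r,P \right)} = \frac{-3 + r}{2 P}$
$l = \frac{5}{4}$ ($l = \left(-5\right) \left(- \frac{1}{4}\right) = \frac{5}{4} \approx 1.25$)
$Q = \frac{221}{4}$ ($Q = \left(\frac{5}{4} + 3\right) \left(\left(4 + 6\right) + 3\right) = \frac{17 \left(10 + 3\right)}{4} = \frac{17}{4} \cdot 13 = \frac{221}{4} \approx 55.25$)
$y{\left(-1,4 \right)} \left(-9\right) + Q = \frac{-3 - 1}{2 \cdot 4} \left(-9\right) + \frac{221}{4} = \frac{1}{2} \cdot \frac{1}{4} \left(-4\right) \left(-9\right) + \frac{221}{4} = \left(- \frac{1}{2}\right) \left(-9\right) + \frac{221}{4} = \frac{9}{2} + \frac{221}{4} = \frac{239}{4}$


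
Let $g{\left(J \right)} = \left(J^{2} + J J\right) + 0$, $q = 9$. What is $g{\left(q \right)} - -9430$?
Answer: $9592$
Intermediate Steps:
$g{\left(J \right)} = 2 J^{2}$ ($g{\left(J \right)} = \left(J^{2} + J^{2}\right) + 0 = 2 J^{2} + 0 = 2 J^{2}$)
$g{\left(q \right)} - -9430 = 2 \cdot 9^{2} - -9430 = 2 \cdot 81 + 9430 = 162 + 9430 = 9592$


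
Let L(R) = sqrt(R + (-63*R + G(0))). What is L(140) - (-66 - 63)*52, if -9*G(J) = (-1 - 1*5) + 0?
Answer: 6708 + I*sqrt(78114)/3 ≈ 6708.0 + 93.163*I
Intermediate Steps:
G(J) = 2/3 (G(J) = -((-1 - 1*5) + 0)/9 = -((-1 - 5) + 0)/9 = -(-6 + 0)/9 = -1/9*(-6) = 2/3)
L(R) = sqrt(2/3 - 62*R) (L(R) = sqrt(R + (-63*R + 2/3)) = sqrt(R + (2/3 - 63*R)) = sqrt(2/3 - 62*R))
L(140) - (-66 - 63)*52 = sqrt(6 - 558*140)/3 - (-66 - 63)*52 = sqrt(6 - 78120)/3 - (-129)*52 = sqrt(-78114)/3 - 1*(-6708) = (I*sqrt(78114))/3 + 6708 = I*sqrt(78114)/3 + 6708 = 6708 + I*sqrt(78114)/3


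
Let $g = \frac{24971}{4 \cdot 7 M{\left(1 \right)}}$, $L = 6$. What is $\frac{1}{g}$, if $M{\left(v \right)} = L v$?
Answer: $\frac{168}{24971} \approx 0.0067278$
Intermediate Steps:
$M{\left(v \right)} = 6 v$
$g = \frac{24971}{168}$ ($g = \frac{24971}{4 \cdot 7 \cdot 6 \cdot 1} = \frac{24971}{28 \cdot 6} = \frac{24971}{168} \approx 148.64$)
$\frac{1}{g} = \frac{1}{\frac{24971}{168}} = \frac{168}{24971}$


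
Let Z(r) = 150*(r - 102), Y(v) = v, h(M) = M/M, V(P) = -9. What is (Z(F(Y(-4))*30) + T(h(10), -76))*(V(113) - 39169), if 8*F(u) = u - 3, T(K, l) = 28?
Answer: 752589791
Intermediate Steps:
h(M) = 1
F(u) = -3/8 + u/8 (F(u) = (u - 3)/8 = (-3 + u)/8 = -3/8 + u/8)
Z(r) = -15300 + 150*r (Z(r) = 150*(-102 + r) = -15300 + 150*r)
(Z(F(Y(-4))*30) + T(h(10), -76))*(V(113) - 39169) = ((-15300 + 150*((-3/8 + (⅛)*(-4))*30)) + 28)*(-9 - 39169) = ((-15300 + 150*((-3/8 - ½)*30)) + 28)*(-39178) = ((-15300 + 150*(-7/8*30)) + 28)*(-39178) = ((-15300 + 150*(-105/4)) + 28)*(-39178) = ((-15300 - 7875/2) + 28)*(-39178) = (-38475/2 + 28)*(-39178) = -38419/2*(-39178) = 752589791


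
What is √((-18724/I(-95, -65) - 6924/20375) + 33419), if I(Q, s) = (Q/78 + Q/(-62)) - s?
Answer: √137224592925004727435/64356475 ≈ 182.02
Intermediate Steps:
I(Q, s) = -s - 4*Q/1209 (I(Q, s) = (Q*(1/78) + Q*(-1/62)) - s = (Q/78 - Q/62) - s = -4*Q/1209 - s = -s - 4*Q/1209)
√((-18724/I(-95, -65) - 6924/20375) + 33419) = √((-18724/(-1*(-65) - 4/1209*(-95)) - 6924/20375) + 33419) = √((-18724/(65 + 380/1209) - 6924*1/20375) + 33419) = √((-18724/78965/1209 - 6924/20375) + 33419) = √((-18724*1209/78965 - 6924/20375) + 33419) = √((-22637316/78965 - 6924/20375) + 33419) = √(-92356413432/321782375 + 33419) = √(10661288776693/321782375) = √137224592925004727435/64356475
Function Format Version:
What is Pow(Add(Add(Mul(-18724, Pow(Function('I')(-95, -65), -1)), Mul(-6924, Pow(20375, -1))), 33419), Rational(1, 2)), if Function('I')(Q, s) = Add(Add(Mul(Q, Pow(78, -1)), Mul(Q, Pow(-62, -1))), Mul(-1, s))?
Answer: Mul(Rational(1, 64356475), Pow(137224592925004727435, Rational(1, 2))) ≈ 182.02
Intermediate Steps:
Function('I')(Q, s) = Add(Mul(-1, s), Mul(Rational(-4, 1209), Q)) (Function('I')(Q, s) = Add(Add(Mul(Q, Rational(1, 78)), Mul(Q, Rational(-1, 62))), Mul(-1, s)) = Add(Add(Mul(Rational(1, 78), Q), Mul(Rational(-1, 62), Q)), Mul(-1, s)) = Add(Mul(Rational(-4, 1209), Q), Mul(-1, s)) = Add(Mul(-1, s), Mul(Rational(-4, 1209), Q)))
Pow(Add(Add(Mul(-18724, Pow(Function('I')(-95, -65), -1)), Mul(-6924, Pow(20375, -1))), 33419), Rational(1, 2)) = Pow(Add(Add(Mul(-18724, Pow(Add(Mul(-1, -65), Mul(Rational(-4, 1209), -95)), -1)), Mul(-6924, Pow(20375, -1))), 33419), Rational(1, 2)) = Pow(Add(Add(Mul(-18724, Pow(Add(65, Rational(380, 1209)), -1)), Mul(-6924, Rational(1, 20375))), 33419), Rational(1, 2)) = Pow(Add(Add(Mul(-18724, Pow(Rational(78965, 1209), -1)), Rational(-6924, 20375)), 33419), Rational(1, 2)) = Pow(Add(Add(Mul(-18724, Rational(1209, 78965)), Rational(-6924, 20375)), 33419), Rational(1, 2)) = Pow(Add(Add(Rational(-22637316, 78965), Rational(-6924, 20375)), 33419), Rational(1, 2)) = Pow(Add(Rational(-92356413432, 321782375), 33419), Rational(1, 2)) = Pow(Rational(10661288776693, 321782375), Rational(1, 2)) = Mul(Rational(1, 64356475), Pow(137224592925004727435, Rational(1, 2)))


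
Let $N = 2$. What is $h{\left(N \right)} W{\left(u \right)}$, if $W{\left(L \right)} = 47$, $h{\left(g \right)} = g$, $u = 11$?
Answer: $94$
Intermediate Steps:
$h{\left(N \right)} W{\left(u \right)} = 2 \cdot 47 = 94$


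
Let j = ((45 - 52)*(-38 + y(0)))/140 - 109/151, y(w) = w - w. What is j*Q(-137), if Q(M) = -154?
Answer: -136983/755 ≈ -181.43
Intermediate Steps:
y(w) = 0
j = 1779/1510 (j = ((45 - 52)*(-38 + 0))/140 - 109/151 = -7*(-38)*(1/140) - 109*1/151 = 266*(1/140) - 109/151 = 19/10 - 109/151 = 1779/1510 ≈ 1.1781)
j*Q(-137) = (1779/1510)*(-154) = -136983/755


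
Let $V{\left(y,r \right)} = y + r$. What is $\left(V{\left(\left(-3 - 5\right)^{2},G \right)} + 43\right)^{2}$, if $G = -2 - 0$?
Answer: $11025$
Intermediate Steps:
$G = -2$ ($G = -2 + 0 = -2$)
$V{\left(y,r \right)} = r + y$
$\left(V{\left(\left(-3 - 5\right)^{2},G \right)} + 43\right)^{2} = \left(\left(-2 + \left(-3 - 5\right)^{2}\right) + 43\right)^{2} = \left(\left(-2 + \left(-8\right)^{2}\right) + 43\right)^{2} = \left(\left(-2 + 64\right) + 43\right)^{2} = \left(62 + 43\right)^{2} = 105^{2} = 11025$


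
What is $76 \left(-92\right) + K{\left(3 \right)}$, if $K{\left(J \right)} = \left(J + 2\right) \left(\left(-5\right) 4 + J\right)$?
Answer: $-7077$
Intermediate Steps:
$K{\left(J \right)} = \left(-20 + J\right) \left(2 + J\right)$ ($K{\left(J \right)} = \left(2 + J\right) \left(-20 + J\right) = \left(-20 + J\right) \left(2 + J\right)$)
$76 \left(-92\right) + K{\left(3 \right)} = 76 \left(-92\right) - \left(94 - 9\right) = -6992 - 85 = -7077$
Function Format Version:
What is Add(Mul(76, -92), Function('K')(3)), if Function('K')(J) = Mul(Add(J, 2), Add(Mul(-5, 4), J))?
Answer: -7077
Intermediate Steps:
Function('K')(J) = Mul(Add(-20, J), Add(2, J)) (Function('K')(J) = Mul(Add(2, J), Add(-20, J)) = Mul(Add(-20, J), Add(2, J)))
Add(Mul(76, -92), Function('K')(3)) = Add(Mul(76, -92), Add(-40, Pow(3, 2), Mul(-18, 3))) = Add(-6992, Add(-40, 9, -54)) = Add(-6992, -85) = -7077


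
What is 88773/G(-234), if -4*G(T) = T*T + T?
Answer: -254/39 ≈ -6.5128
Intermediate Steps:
G(T) = -T/4 - T²/4 (G(T) = -(T*T + T)/4 = -(T² + T)/4 = -(T + T²)/4 = -T/4 - T²/4)
88773/G(-234) = 88773/((-¼*(-234)*(1 - 234))) = 88773/((-¼*(-234)*(-233))) = 88773/(-27261/2) = 88773*(-2/27261) = -254/39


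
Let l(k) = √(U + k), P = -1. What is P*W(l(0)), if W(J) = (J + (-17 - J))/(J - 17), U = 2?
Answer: -289/287 - 17*√2/287 ≈ -1.0907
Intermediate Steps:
l(k) = √(2 + k)
W(J) = -17/(-17 + J)
P*W(l(0)) = -(-17)/(-17 + √(2 + 0)) = -(-17)/(-17 + √2) = 17/(-17 + √2)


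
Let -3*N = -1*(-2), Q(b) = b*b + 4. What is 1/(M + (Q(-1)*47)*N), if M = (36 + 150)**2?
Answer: 3/103318 ≈ 2.9037e-5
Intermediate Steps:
Q(b) = 4 + b**2 (Q(b) = b**2 + 4 = 4 + b**2)
N = -2/3 (N = -(-1)*(-2)/3 = -1/3*2 = -2/3 ≈ -0.66667)
M = 34596 (M = 186**2 = 34596)
1/(M + (Q(-1)*47)*N) = 1/(34596 + ((4 + (-1)**2)*47)*(-2/3)) = 1/(34596 + ((4 + 1)*47)*(-2/3)) = 1/(34596 + (5*47)*(-2/3)) = 1/(34596 + 235*(-2/3)) = 1/(34596 - 470/3) = 1/(103318/3) = 3/103318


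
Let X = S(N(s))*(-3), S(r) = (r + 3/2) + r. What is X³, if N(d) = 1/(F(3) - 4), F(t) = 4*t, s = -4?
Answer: -9261/64 ≈ -144.70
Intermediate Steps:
N(d) = ⅛ (N(d) = 1/(4*3 - 4) = 1/(12 - 4) = 1/8 = ⅛)
S(r) = 3/2 + 2*r (S(r) = (r + 3*(½)) + r = (r + 3/2) + r = (3/2 + r) + r = 3/2 + 2*r)
X = -21/4 (X = (3/2 + 2*(⅛))*(-3) = (3/2 + ¼)*(-3) = (7/4)*(-3) = -21/4 ≈ -5.2500)
X³ = (-21/4)³ = -9261/64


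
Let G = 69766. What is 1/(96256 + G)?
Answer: 1/166022 ≈ 6.0233e-6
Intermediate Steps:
1/(96256 + G) = 1/(96256 + 69766) = 1/166022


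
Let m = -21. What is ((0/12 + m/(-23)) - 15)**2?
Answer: 104976/529 ≈ 198.44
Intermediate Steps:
((0/12 + m/(-23)) - 15)**2 = ((0/12 - 21/(-23)) - 15)**2 = ((0*(1/12) - 21*(-1/23)) - 15)**2 = ((0 + 21/23) - 15)**2 = (21/23 - 15)**2 = (-324/23)**2 = 104976/529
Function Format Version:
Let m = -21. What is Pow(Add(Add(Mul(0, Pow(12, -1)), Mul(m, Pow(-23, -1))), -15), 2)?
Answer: Rational(104976, 529) ≈ 198.44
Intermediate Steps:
Pow(Add(Add(Mul(0, Pow(12, -1)), Mul(m, Pow(-23, -1))), -15), 2) = Pow(Add(Add(Mul(0, Pow(12, -1)), Mul(-21, Pow(-23, -1))), -15), 2) = Pow(Add(Add(Mul(0, Rational(1, 12)), Mul(-21, Rational(-1, 23))), -15), 2) = Pow(Add(Add(0, Rational(21, 23)), -15), 2) = Pow(Add(Rational(21, 23), -15), 2) = Pow(Rational(-324, 23), 2) = Rational(104976, 529)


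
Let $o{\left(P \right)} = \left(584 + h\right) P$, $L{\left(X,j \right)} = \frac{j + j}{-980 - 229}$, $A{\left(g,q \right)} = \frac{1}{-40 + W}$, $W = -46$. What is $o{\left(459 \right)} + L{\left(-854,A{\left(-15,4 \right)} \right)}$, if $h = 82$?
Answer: $\frac{15892113979}{51987} \approx 3.0569 \cdot 10^{5}$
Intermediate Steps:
$A{\left(g,q \right)} = - \frac{1}{86}$ ($A{\left(g,q \right)} = \frac{1}{-40 - 46} = \frac{1}{-86} = - \frac{1}{86}$)
$L{\left(X,j \right)} = - \frac{2 j}{1209}$ ($L{\left(X,j \right)} = \frac{2 j}{-1209} = 2 j \left(- \frac{1}{1209}\right) = - \frac{2 j}{1209}$)
$o{\left(P \right)} = 666 P$ ($o{\left(P \right)} = \left(584 + 82\right) P = 666 P$)
$o{\left(459 \right)} + L{\left(-854,A{\left(-15,4 \right)} \right)} = 666 \cdot 459 - - \frac{1}{51987} = 305694 + \frac{1}{51987} = \frac{15892113979}{51987}$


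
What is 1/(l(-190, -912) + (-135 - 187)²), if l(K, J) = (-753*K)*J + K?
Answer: -1/130376346 ≈ -7.6701e-9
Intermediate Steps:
l(K, J) = K - 753*J*K (l(K, J) = -753*J*K + K = K - 753*J*K)
1/(l(-190, -912) + (-135 - 187)²) = 1/(-190*(1 - 753*(-912)) + (-135 - 187)²) = 1/(-190*(1 + 686736) + (-322)²) = 1/(-190*686737 + 103684) = 1/(-130480030 + 103684) = 1/(-130376346) = -1/130376346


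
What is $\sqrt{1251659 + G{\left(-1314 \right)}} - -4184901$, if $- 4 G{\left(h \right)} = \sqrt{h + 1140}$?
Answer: $4184901 + \frac{\sqrt{5006636 - i \sqrt{174}}}{2} \approx 4.186 \cdot 10^{6} - 0.0014738 i$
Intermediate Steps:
$G{\left(h \right)} = - \frac{\sqrt{1140 + h}}{4}$ ($G{\left(h \right)} = - \frac{\sqrt{h + 1140}}{4} = - \frac{\sqrt{1140 + h}}{4}$)
$\sqrt{1251659 + G{\left(-1314 \right)}} - -4184901 = \sqrt{1251659 - \frac{\sqrt{1140 - 1314}}{4}} - -4184901 = \sqrt{1251659 - \frac{\sqrt{-174}}{4}} + 4184901 = \sqrt{1251659 - \frac{i \sqrt{174}}{4}} + 4184901 = 4184901 + \sqrt{1251659 - \frac{i \sqrt{174}}{4}}$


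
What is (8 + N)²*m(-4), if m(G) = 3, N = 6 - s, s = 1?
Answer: 507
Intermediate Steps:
N = 5 (N = 6 - 1*1 = 6 - 1 = 5)
(8 + N)²*m(-4) = (8 + 5)²*3 = 13²*3 = 169*3 = 507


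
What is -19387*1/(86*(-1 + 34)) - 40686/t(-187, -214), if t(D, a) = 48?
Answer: -9699787/11352 ≈ -854.46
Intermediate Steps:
-19387*1/(86*(-1 + 34)) - 40686/t(-187, -214) = -19387*1/(86*(-1 + 34)) - 40686/48 = -19387/(33*86) - 40686*1/48 = -19387/2838 - 6781/8 = -9699787/11352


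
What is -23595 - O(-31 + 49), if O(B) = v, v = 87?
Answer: -23682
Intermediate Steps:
O(B) = 87
-23595 - O(-31 + 49) = -23595 - 1*87 = -23595 - 87 = -23682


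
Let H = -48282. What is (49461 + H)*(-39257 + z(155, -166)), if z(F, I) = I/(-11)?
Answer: -508928319/11 ≈ -4.6266e+7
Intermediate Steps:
z(F, I) = -I/11 (z(F, I) = I*(-1/11) = -I/11)
(49461 + H)*(-39257 + z(155, -166)) = (49461 - 48282)*(-39257 - 1/11*(-166)) = 1179*(-39257 + 166/11) = 1179*(-431661/11) = -508928319/11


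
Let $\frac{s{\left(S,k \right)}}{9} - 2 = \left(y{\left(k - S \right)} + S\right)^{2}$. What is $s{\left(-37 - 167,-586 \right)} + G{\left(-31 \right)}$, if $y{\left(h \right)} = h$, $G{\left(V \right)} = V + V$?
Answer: $3090520$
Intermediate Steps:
$G{\left(V \right)} = 2 V$
$s{\left(S,k \right)} = 18 + 9 k^{2}$ ($s{\left(S,k \right)} = 18 + 9 \left(\left(k - S\right) + S\right)^{2} = 18 + 9 k^{2}$)
$s{\left(-37 - 167,-586 \right)} + G{\left(-31 \right)} = \left(18 + 9 \left(-586\right)^{2}\right) + 2 \left(-31\right) = \left(18 + 9 \cdot 343396\right) - 62 = \left(18 + 3090564\right) - 62 = 3090582 - 62 = 3090520$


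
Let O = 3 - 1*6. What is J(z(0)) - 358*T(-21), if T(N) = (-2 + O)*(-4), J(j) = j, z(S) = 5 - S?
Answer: -7155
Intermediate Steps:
O = -3 (O = 3 - 6 = -3)
T(N) = 20 (T(N) = (-2 - 3)*(-4) = -5*(-4) = 20)
J(z(0)) - 358*T(-21) = (5 - 1*0) - 358*20 = (5 + 0) - 7160 = 5 - 7160 = -7155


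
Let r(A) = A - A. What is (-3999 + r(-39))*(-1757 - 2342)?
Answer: 16391901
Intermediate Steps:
r(A) = 0
(-3999 + r(-39))*(-1757 - 2342) = (-3999 + 0)*(-1757 - 2342) = -3999*(-4099) = 16391901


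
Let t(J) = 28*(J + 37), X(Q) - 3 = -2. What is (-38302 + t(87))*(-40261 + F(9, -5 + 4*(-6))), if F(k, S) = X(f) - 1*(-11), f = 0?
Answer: 1401872670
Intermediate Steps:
X(Q) = 1 (X(Q) = 3 - 2 = 1)
t(J) = 1036 + 28*J (t(J) = 28*(37 + J) = 1036 + 28*J)
F(k, S) = 12 (F(k, S) = 1 - 1*(-11) = 1 + 11 = 12)
(-38302 + t(87))*(-40261 + F(9, -5 + 4*(-6))) = (-38302 + (1036 + 28*87))*(-40261 + 12) = (-38302 + (1036 + 2436))*(-40249) = (-38302 + 3472)*(-40249) = -34830*(-40249) = 1401872670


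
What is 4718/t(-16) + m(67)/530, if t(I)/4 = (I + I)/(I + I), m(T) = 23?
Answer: 312579/265 ≈ 1179.5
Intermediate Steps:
t(I) = 4 (t(I) = 4*((I + I)/(I + I)) = 4*((2*I)/((2*I))) = 4*((2*I)*(1/(2*I))) = 4*1 = 4)
4718/t(-16) + m(67)/530 = 4718/4 + 23/530 = 4718*(1/4) + 23*(1/530) = 2359/2 + 23/530 = 312579/265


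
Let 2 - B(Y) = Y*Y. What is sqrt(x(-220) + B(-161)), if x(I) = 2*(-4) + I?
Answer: I*sqrt(26147) ≈ 161.7*I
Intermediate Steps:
B(Y) = 2 - Y**2 (B(Y) = 2 - Y*Y = 2 - Y**2)
x(I) = -8 + I
sqrt(x(-220) + B(-161)) = sqrt((-8 - 220) + (2 - 1*(-161)**2)) = sqrt(-228 + (2 - 1*25921)) = sqrt(-228 + (2 - 25921)) = sqrt(-228 - 25919) = sqrt(-26147) = I*sqrt(26147)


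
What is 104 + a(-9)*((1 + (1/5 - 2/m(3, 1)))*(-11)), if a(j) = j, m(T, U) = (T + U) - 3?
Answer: 124/5 ≈ 24.800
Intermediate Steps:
m(T, U) = -3 + T + U
104 + a(-9)*((1 + (1/5 - 2/m(3, 1)))*(-11)) = 104 - 9*(1 + (1/5 - 2/(-3 + 3 + 1)))*(-11) = 104 - 9*(1 + (1*(⅕) - 2/1))*(-11) = 104 - 9*(1 + (⅕ - 2*1))*(-11) = 104 - 9*(1 + (⅕ - 2))*(-11) = 104 - 9*(1 - 9/5)*(-11) = 104 - (-36)*(-11)/5 = 104 - 9*44/5 = 104 - 396/5 = 124/5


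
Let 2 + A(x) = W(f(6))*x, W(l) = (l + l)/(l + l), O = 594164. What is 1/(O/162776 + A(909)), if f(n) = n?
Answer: 40694/37057999 ≈ 0.0010981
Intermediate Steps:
W(l) = 1 (W(l) = (2*l)/((2*l)) = (2*l)*(1/(2*l)) = 1)
A(x) = -2 + x (A(x) = -2 + 1*x = -2 + x)
1/(O/162776 + A(909)) = 1/(594164/162776 + (-2 + 909)) = 1/(594164*(1/162776) + 907) = 1/(148541/40694 + 907) = 1/(37057999/40694) = 40694/37057999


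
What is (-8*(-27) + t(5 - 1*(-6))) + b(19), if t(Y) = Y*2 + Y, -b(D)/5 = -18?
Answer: 339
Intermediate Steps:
b(D) = 90 (b(D) = -5*(-18) = 90)
t(Y) = 3*Y (t(Y) = 2*Y + Y = 3*Y)
(-8*(-27) + t(5 - 1*(-6))) + b(19) = (-8*(-27) + 3*(5 - 1*(-6))) + 90 = (216 + 3*(5 + 6)) + 90 = (216 + 3*11) + 90 = (216 + 33) + 90 = 249 + 90 = 339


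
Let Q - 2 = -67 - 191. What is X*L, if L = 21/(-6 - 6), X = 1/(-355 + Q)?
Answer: 7/2444 ≈ 0.0028642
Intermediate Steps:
Q = -256 (Q = 2 + (-67 - 191) = 2 - 258 = -256)
X = -1/611 (X = 1/(-355 - 256) = 1/(-611) = -1/611 ≈ -0.0016367)
L = -7/4 (L = 21/(-12) = -1/12*21 = -7/4 ≈ -1.7500)
X*L = -1/611*(-7/4) = 7/2444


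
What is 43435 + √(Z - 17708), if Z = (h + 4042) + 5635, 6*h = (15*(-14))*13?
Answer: 43435 + I*√8486 ≈ 43435.0 + 92.12*I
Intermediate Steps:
h = -455 (h = ((15*(-14))*13)/6 = (-210*13)/6 = (⅙)*(-2730) = -455)
Z = 9222 (Z = (-455 + 4042) + 5635 = 3587 + 5635 = 9222)
43435 + √(Z - 17708) = 43435 + √(9222 - 17708) = 43435 + √(-8486) = 43435 + I*√8486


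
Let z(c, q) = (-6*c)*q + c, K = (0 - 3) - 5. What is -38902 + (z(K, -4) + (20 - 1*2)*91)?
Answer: -37464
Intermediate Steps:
K = -8 (K = -3 - 5 = -8)
z(c, q) = c - 6*c*q (z(c, q) = -6*c*q + c = c - 6*c*q)
-38902 + (z(K, -4) + (20 - 1*2)*91) = -38902 + (-8*(1 - 6*(-4)) + (20 - 1*2)*91) = -38902 + (-8*(1 + 24) + (20 - 2)*91) = -38902 + (-8*25 + 18*91) = -38902 + (-200 + 1638) = -38902 + 1438 = -37464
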